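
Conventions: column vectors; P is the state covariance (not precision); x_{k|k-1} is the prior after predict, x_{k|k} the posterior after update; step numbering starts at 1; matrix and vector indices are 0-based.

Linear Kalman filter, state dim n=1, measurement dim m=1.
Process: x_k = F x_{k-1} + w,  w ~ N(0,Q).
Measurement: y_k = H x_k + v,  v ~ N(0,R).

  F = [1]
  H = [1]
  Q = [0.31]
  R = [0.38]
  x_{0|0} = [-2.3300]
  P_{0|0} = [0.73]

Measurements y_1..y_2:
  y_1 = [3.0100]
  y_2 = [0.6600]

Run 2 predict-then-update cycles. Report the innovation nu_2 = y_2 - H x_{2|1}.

step 1: x^-=[-2.3300]  P^-=[1.0400]  S=[1.4200]  K=[0.7324]  nu=[5.3400]  x^+=[1.5810]  P^+=[0.2783]
step 2: x^-=[1.5810]  P^-=[0.5883]  S=[0.9683]  K=[0.6076]  nu=[-0.9210]  x^+=[1.0214]  P^+=[0.2309]

innov = [-0.9210]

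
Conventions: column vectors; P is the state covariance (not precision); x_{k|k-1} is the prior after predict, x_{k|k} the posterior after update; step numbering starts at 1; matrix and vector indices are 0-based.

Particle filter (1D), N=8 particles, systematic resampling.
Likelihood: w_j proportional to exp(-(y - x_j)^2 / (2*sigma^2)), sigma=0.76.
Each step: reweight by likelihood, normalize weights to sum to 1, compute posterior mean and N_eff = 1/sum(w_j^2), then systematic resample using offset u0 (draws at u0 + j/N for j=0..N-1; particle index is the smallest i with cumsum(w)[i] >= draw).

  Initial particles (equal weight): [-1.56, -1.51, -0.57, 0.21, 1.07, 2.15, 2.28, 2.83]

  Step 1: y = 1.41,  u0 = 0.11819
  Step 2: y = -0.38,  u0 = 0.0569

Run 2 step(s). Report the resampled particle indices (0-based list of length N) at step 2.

step 1: w=[0.0002, 0.0002, 0.0132, 0.1130, 0.3557, 0.2448, 0.2042, 0.0686]  mean=1.5822  Neff=4.0681  idx=[3, 4, 4, 5, 5, 6, 6, 7]
step 2: w=[0.6874, 0.1505, 0.1505, 0.0036, 0.0036, 0.0020, 0.0020, 0.0001]  mean=0.4918  Neff=1.9308  idx=[0, 0, 0, 0, 0, 0, 1, 2]

resampled_idx = [0, 0, 0, 0, 0, 0, 1, 2]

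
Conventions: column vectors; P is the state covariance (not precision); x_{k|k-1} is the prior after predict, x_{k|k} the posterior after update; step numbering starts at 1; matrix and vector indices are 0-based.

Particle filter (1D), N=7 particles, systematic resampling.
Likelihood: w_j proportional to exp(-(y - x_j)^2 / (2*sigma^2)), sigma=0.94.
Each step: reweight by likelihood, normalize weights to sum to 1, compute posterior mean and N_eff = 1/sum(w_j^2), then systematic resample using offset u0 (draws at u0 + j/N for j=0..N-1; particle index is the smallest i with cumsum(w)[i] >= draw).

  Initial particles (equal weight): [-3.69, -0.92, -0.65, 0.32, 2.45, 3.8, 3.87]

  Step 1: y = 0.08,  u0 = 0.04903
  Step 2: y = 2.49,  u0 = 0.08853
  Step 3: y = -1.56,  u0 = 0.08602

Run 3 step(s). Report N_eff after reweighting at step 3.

step 1: w=[0.0001, 0.2450, 0.3191, 0.4175, 0.0180, 0.0002, 0.0001]  mean=-0.2545  Neff=2.9719  idx=[1, 1, 2, 2, 3, 3, 3]
step 2: w=[0.0063, 0.0063, 0.0172, 0.0172, 0.3176, 0.3176, 0.3176]  mean=0.2709  Neff=3.2966  idx=[4, 4, 5, 5, 5, 6, 6]
step 3: w=[0.1429, 0.1429, 0.1429, 0.1429, 0.1429, 0.1429, 0.1429]  mean=0.3200  Neff=7.0000  idx=[0, 1, 2, 3, 4, 5, 6]

N_eff = 7.0000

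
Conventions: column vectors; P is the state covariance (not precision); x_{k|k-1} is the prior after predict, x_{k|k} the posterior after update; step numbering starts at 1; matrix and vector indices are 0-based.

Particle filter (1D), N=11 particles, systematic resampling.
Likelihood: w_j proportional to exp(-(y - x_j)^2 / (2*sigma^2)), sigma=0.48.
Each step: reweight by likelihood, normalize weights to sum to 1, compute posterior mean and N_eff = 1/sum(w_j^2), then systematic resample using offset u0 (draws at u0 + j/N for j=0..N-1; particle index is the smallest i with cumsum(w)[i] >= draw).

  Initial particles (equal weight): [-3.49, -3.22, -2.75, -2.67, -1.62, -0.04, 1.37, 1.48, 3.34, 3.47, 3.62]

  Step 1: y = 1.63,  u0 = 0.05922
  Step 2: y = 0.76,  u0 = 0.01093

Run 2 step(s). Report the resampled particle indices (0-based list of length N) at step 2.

step 1: w=[0.0000, 0.0000, 0.0000, 0.0000, 0.0000, 0.0013, 0.4743, 0.5230, 0.0010, 0.0004, 0.0001]  mean=1.4286  Neff=2.0061  idx=[6, 6, 6, 6, 6, 7, 7, 7, 7, 7, 7]
step 2: w=[0.1067, 0.1067, 0.1067, 0.1067, 0.1067, 0.0777, 0.0777, 0.0777, 0.0777, 0.0777, 0.0777]  mean=1.4213  Neff=10.7286  idx=[0, 0, 1, 2, 3, 4, 5, 6, 7, 8, 9]

resampled_idx = [0, 0, 1, 2, 3, 4, 5, 6, 7, 8, 9]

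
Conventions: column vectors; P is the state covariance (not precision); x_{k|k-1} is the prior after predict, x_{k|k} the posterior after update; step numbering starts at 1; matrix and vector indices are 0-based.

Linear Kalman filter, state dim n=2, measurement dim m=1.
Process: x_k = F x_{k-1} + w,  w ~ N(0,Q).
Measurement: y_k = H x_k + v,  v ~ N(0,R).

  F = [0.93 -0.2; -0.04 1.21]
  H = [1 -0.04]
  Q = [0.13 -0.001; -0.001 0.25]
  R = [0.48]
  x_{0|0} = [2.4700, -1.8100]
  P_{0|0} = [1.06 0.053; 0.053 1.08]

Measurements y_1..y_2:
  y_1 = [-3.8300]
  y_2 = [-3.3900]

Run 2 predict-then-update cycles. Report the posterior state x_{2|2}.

x_post = [-2.4940, -0.0127]

step 1: x^-=[2.6591, -2.2889]  P^-=[1.0703 -0.2417; -0.2417 1.8278]  S=[1.5725]  K=[0.6868; -0.2002]  nu=[-6.5807]  x^+=[-1.8602, -0.9714]  P^+=[0.3286 -0.0255; -0.0255 1.7648]
step 2: x^-=[-1.5357, -1.1010]  P^-=[0.4943 -0.4692; -0.4692 2.8368]  S=[1.0164]  K=[0.5048; -0.5733]  nu=[-1.8983]  x^+=[-2.4940, -0.0127]  P^+=[0.2353 -0.1751; -0.1751 2.5027]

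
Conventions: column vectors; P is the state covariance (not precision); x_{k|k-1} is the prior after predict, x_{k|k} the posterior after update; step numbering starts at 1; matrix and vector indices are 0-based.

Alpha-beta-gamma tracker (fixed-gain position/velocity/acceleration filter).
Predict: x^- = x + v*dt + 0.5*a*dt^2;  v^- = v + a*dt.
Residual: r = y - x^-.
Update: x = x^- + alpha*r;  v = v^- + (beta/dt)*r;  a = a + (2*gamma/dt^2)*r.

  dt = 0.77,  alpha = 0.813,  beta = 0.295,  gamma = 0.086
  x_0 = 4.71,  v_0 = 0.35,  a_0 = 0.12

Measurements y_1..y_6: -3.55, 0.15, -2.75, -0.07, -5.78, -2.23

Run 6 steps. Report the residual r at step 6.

step 1: x_pred=5.0151  r=-8.5651  x^+=-1.9483  v^+=-2.8390  a^+=-2.3647
step 2: x_pred=-4.8354  r=4.9854  x^+=-0.7823  v^+=-2.7499  a^+=-0.9185
step 3: x_pred=-3.1719  r=0.4219  x^+=-2.8289  v^+=-3.2954  a^+=-0.7961
step 4: x_pred=-5.6024  r=5.5324  x^+=-1.1046  v^+=-1.7888  a^+=0.8089
step 5: x_pred=-2.2422  r=-3.5378  x^+=-5.1184  v^+=-2.5214  a^+=-0.2174
step 6: x_pred=-7.1244  r=4.8944  x^+=-3.1452  v^+=-0.8137  a^+=1.2024

resid = 4.8944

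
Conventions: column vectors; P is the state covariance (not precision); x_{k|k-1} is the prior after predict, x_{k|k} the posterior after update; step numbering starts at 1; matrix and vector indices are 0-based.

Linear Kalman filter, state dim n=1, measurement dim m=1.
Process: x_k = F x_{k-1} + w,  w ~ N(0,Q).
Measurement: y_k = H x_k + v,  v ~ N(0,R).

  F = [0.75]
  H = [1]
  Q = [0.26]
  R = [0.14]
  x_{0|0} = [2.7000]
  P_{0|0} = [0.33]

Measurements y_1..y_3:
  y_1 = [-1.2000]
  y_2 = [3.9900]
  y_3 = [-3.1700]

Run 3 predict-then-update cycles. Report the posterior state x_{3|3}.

x_post = [-1.5760]

step 1: x^-=[2.0250]  P^-=[0.4456]  S=[0.5856]  K=[0.7609]  nu=[-3.2250]  x^+=[-0.4290]  P^+=[0.1065]
step 2: x^-=[-0.3218]  P^-=[0.3199]  S=[0.4599]  K=[0.6956]  nu=[4.3118]  x^+=[2.6775]  P^+=[0.0974]
step 3: x^-=[2.0081]  P^-=[0.3148]  S=[0.4548]  K=[0.6922]  nu=[-5.1781]  x^+=[-1.5760]  P^+=[0.0969]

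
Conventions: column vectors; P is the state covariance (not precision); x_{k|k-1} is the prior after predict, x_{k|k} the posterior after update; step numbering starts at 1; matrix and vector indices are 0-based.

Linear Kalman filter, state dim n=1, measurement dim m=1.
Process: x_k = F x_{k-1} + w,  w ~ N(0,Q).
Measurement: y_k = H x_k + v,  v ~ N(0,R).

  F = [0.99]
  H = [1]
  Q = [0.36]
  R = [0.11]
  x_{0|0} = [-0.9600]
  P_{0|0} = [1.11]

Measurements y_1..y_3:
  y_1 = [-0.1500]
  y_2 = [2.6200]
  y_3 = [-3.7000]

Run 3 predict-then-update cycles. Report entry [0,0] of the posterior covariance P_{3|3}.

step 1: x^-=[-0.9504]  P^-=[1.4479]  S=[1.5579]  K=[0.9294]  nu=[0.8004]  x^+=[-0.2065]  P^+=[0.1022]
step 2: x^-=[-0.2044]  P^-=[0.4602]  S=[0.5702]  K=[0.8071]  nu=[2.8244]  x^+=[2.0751]  P^+=[0.0888]
step 3: x^-=[2.0544]  P^-=[0.4470]  S=[0.5570]  K=[0.8025]  nu=[-5.7544]  x^+=[-2.5636]  P^+=[0.0883]

P_post[0,0] = 0.0883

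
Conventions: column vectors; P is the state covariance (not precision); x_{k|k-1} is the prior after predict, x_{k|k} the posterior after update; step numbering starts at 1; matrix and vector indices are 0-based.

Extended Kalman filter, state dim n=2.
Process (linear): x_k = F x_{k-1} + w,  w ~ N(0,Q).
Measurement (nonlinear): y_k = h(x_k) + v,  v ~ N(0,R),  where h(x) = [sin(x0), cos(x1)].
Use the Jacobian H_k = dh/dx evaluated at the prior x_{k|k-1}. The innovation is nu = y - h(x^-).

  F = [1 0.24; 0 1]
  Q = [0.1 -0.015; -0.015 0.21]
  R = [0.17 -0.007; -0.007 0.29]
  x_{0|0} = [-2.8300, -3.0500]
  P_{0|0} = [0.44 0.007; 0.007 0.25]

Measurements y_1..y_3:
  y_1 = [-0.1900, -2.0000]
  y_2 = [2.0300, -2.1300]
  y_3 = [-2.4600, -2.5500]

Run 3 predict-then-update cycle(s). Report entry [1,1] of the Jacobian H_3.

step 1: x^-=[-3.5620, -3.0500]  P^-=[0.5578 0.0520; 0.0520 0.4600]  H_jac=[-0.9129 0.0000; 0.0000 0.0915]  S=[0.6349 -0.0113; -0.0113 0.2938]  K=[-0.8023 -0.0148; -0.0723 0.1404]  nu=[-0.5981, -1.0042]  x^+=[-3.0673, -3.1478]  P^+=[0.1493 0.0145; 0.0145 0.4507]
step 2: x^-=[-3.8227, -3.1478]  P^-=[0.2822 0.1077; 0.1077 0.6607]  H_jac=[-0.7769 0.0000; 0.0000 -0.0062]  S=[0.3403 -0.0065; -0.0065 0.2900]  K=[-0.6446 -0.0167; -0.2462 -0.0195]  nu=[1.4003, -1.1300]  x^+=[-4.7064, -3.4704]  P^+=[0.1409 0.0537; 0.0537 0.6400]
step 3: x^-=[-5.5393, -3.4704]  P^-=[0.3035 0.1923; 0.1923 0.8500]  H_jac=[0.7359 0.0000; 0.0000 -0.3229]  S=[0.3344 -0.0527; -0.0527 0.3786]  K=[0.6566 -0.0726; 0.3159 -0.6810]  nu=[-3.1371, -1.6036]  x^+=[-7.4826, -3.3694]  P^+=[0.1524 0.0795; 0.0795 0.6184]

H_jac[1,1] = -0.3229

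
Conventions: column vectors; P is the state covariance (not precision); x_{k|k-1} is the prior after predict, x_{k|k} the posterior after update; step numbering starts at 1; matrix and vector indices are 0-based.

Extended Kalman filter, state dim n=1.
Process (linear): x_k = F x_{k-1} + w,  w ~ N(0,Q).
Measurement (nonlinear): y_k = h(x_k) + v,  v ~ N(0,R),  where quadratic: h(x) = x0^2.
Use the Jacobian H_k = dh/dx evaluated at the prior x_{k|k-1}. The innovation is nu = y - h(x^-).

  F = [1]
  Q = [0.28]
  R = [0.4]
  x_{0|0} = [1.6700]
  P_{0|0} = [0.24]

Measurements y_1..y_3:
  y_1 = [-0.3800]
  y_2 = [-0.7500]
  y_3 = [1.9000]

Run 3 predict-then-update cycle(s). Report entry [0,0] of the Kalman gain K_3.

step 1: x^-=[1.6700]  P^-=[0.5200]  H_jac=[3.3400]  S=[6.2009]  K=[0.2801]  nu=[-3.1689]  x^+=[0.7824]  P^+=[0.0335]
step 2: x^-=[0.7824]  P^-=[0.3135]  H_jac=[1.5649]  S=[1.1678]  K=[0.4202]  nu=[-1.3622]  x^+=[0.2101]  P^+=[0.1074]
step 3: x^-=[0.2101]  P^-=[0.3874]  H_jac=[0.4202]  S=[0.4684]  K=[0.3475]  nu=[1.8559]  x^+=[0.8551]  P^+=[0.3308]

K[0,0] = 0.3475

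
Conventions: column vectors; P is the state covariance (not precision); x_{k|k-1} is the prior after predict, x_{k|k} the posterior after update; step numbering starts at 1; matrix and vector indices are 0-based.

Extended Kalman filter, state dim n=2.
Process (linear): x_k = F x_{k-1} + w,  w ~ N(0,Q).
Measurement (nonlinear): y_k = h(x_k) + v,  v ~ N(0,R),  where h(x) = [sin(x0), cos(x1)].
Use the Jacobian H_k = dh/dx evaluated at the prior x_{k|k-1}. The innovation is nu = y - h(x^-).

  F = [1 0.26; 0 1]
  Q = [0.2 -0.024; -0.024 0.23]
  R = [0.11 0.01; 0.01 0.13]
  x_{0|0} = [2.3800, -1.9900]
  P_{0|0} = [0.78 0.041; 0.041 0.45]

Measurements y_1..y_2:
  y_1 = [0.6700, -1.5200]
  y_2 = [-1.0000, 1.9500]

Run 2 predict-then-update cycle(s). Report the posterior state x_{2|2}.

step 1: x^-=[1.8626, -1.9900]  P^-=[1.0317 0.1340; 0.1340 0.6800]  H_jac=[-0.2877 0.0000; 0.0000 0.9134]  S=[0.1954 -0.0252; -0.0252 0.6973]  K=[-1.5035 0.1212; -0.0828 0.8877]  nu=[-0.2877, -1.1130]  x^+=[2.1603, -2.9542]  P^+=[0.5707 0.0008; 0.0008 0.1254]
step 2: x^-=[1.3922, -2.9542]  P^-=[0.7796 0.0094; 0.0094 0.3554]  H_jac=[0.1776 0.0000; 0.0000 0.1863]  S=[0.1346 0.0103; 0.0103 0.1423]  K=[1.0335 -0.0626; -0.0234 0.4669]  nu=[-1.9841, 2.9325]  x^+=[-0.8418, -1.5385]  P^+=[0.6366 0.0118; 0.0118 0.3246]

x_post = [-0.8418, -1.5385]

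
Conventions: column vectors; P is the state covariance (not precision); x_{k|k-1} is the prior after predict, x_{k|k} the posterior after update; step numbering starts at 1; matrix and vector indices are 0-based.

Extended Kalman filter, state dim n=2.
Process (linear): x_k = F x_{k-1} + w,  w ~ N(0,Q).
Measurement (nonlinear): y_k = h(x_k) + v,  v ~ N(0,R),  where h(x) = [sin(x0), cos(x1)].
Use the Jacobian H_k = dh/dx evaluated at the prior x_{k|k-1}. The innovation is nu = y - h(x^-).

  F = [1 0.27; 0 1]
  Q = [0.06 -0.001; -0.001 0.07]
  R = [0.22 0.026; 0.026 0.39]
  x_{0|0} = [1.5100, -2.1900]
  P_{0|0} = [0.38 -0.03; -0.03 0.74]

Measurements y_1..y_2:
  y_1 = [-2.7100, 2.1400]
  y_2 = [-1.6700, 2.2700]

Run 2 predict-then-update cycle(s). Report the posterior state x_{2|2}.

step 1: x^-=[0.9187, -2.1900]  P^-=[0.4777 0.1688; 0.1688 0.8100]  H_jac=[0.6069 0.0000; 0.0000 0.8143]  S=[0.3959 0.1094; 0.1094 0.9272]  K=[0.7146 0.0639; 0.0642 0.7039]  nu=[-3.5048, 2.7204]  x^+=[-1.4118, -0.5002]  P^+=[0.2618 0.0534; 0.0534 0.3391]
step 2: x^-=[-1.5469, -0.5002]  P^-=[0.3754 0.1440; 0.1440 0.4091]  H_jac=[0.0239 0.0000; 0.0000 0.4796]  S=[0.2202 0.0277; 0.0277 0.4841]  K=[0.0230 0.1414; -0.0355 0.4074]  nu=[-0.6703, 1.3925]  x^+=[-1.3655, 0.0909]  P^+=[0.3654 0.1162; 0.1162 0.3293]

x_post = [-1.3655, 0.0909]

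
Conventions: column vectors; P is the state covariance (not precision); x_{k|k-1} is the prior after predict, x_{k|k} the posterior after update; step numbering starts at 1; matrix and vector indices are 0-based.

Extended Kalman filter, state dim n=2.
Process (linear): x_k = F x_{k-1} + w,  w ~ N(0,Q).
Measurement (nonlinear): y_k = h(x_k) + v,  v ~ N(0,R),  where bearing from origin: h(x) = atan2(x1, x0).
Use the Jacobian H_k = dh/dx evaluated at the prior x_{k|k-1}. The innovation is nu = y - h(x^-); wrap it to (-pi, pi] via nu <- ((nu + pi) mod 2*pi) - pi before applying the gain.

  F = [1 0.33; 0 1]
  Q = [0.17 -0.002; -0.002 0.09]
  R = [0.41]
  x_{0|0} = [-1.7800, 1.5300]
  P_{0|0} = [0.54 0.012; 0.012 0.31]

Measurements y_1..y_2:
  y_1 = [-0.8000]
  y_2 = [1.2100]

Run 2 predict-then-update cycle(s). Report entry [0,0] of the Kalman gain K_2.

K[0,0] = -0.4848

step 1: x^-=[-1.2751, 1.5300]  P^-=[0.7517 0.1123; 0.1123 0.4000]  H_jac=[-0.3857 -0.3214]  S=[0.5910]  K=[-0.5516; -0.2908]  nu=[-3.0656]  x^+=[0.4160, 2.4216]  P^+=[0.5718 0.0175; 0.0175 0.3500]
step 2: x^-=[1.2151, 2.4216]  P^-=[0.7915 0.1310; 0.1310 0.4400]  H_jac=[-0.3299 0.1655]  S=[0.4939]  K=[-0.4848; 0.0600]  nu=[0.1043]  x^+=[1.1646, 2.4279]  P^+=[0.6754 0.1453; 0.1453 0.4382]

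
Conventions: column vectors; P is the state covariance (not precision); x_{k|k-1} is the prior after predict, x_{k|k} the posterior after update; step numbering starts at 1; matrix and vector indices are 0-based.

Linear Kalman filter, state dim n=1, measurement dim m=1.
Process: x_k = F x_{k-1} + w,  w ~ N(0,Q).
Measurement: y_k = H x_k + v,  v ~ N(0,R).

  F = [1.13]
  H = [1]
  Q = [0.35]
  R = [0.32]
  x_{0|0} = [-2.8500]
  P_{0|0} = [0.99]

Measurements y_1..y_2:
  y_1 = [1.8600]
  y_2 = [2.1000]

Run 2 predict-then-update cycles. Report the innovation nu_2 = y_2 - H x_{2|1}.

step 1: x^-=[-3.2205]  P^-=[1.6141]  S=[1.9341]  K=[0.8346]  nu=[5.0805]  x^+=[1.0194]  P^+=[0.2671]
step 2: x^-=[1.1520]  P^-=[0.6910]  S=[1.0110]  K=[0.6835]  nu=[0.9480]  x^+=[1.7999]  P^+=[0.2187]

innov = [0.9480]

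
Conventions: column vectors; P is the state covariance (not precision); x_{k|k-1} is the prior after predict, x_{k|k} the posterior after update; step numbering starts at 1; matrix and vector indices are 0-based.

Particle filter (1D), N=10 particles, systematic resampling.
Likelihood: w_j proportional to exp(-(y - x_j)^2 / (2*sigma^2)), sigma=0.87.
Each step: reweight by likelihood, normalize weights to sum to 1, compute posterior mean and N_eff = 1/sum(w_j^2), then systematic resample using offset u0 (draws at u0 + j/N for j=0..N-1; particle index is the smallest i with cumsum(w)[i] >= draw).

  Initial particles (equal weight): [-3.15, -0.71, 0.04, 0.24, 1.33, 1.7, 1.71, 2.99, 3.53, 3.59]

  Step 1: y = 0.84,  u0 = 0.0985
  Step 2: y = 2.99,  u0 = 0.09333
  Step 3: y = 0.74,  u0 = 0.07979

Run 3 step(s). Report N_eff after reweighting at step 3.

N_eff = 5.9091

step 1: w=[0.0000, 0.0541, 0.1732, 0.2083, 0.2255, 0.1621, 0.1603, 0.0125, 0.0022, 0.0018]  mean=0.9198  Neff=5.5766  idx=[2, 2, 3, 3, 4, 4, 5, 5, 6, 9]
step 2: w=[0.0015, 0.0015, 0.0032, 0.0032, 0.0758, 0.0758, 0.1559, 0.1559, 0.1585, 0.3689]  mean=2.3285  Neff=4.5190  idx=[5, 6, 6, 7, 8, 8, 9, 9, 9, 9]
step 3: w=[0.2258, 0.1546, 0.1546, 0.1546, 0.1526, 0.1526, 0.0013, 0.0013, 0.0013, 0.0013]  mean=1.6296  Neff=5.9091  idx=[0, 0, 1, 1, 2, 3, 3, 4, 5, 5]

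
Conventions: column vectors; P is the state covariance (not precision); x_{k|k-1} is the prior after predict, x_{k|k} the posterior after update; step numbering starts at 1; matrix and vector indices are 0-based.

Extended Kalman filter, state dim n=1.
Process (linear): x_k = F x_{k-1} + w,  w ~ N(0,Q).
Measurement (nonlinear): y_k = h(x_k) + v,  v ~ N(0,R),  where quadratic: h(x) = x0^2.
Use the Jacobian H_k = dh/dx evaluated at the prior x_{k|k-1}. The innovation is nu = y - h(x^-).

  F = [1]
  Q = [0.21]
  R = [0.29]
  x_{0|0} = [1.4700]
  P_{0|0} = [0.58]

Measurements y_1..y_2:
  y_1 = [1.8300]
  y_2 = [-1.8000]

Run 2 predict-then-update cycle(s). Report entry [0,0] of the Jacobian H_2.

step 1: x^-=[1.4700]  P^-=[0.7900]  H_jac=[2.9400]  S=[7.1184]  K=[0.3263]  nu=[-0.3309]  x^+=[1.3620]  P^+=[0.0322]
step 2: x^-=[1.3620]  P^-=[0.2422]  H_jac=[2.7241]  S=[2.0871]  K=[0.3161]  nu=[-3.6551]  x^+=[0.2067]  P^+=[0.0337]

H_jac[0,0] = 2.7241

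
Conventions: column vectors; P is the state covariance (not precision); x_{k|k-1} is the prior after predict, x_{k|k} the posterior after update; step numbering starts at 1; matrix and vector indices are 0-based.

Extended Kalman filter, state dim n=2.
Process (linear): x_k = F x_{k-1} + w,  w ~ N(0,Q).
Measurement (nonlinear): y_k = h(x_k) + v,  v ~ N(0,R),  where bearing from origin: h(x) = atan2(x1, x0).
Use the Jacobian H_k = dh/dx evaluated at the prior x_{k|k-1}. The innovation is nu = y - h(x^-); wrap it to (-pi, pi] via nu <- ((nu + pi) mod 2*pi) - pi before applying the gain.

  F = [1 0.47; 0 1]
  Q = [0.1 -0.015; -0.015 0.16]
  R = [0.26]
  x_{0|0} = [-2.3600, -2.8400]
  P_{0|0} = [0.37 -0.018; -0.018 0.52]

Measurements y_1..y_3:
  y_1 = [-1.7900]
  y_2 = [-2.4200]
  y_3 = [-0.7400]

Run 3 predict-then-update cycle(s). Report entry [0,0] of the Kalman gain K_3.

K[0,0] = -0.0117

step 1: x^-=[-3.6948, -2.8400]  P^-=[0.5679 0.2114; 0.2114 0.6800]  H_jac=[0.1308 -0.1701]  S=[0.2800]  K=[0.1368; -0.3145]  nu=[0.6963]  x^+=[-3.5995, -3.0589]  P^+=[0.5627 0.2234; 0.2234 0.6523]
step 2: x^-=[-5.0372, -3.0589]  P^-=[1.0168 0.5150; 0.5150 0.8123]  H_jac=[0.0881 -0.1450]  S=[0.2718]  K=[0.0547; -0.2666]  nu=[0.1758]  x^+=[-5.0276, -3.1058]  P^+=[1.0160 0.5190; 0.5190 0.7930]
step 3: x^-=[-6.4874, -3.1058]  P^-=[1.7791 0.8767; 0.8767 0.9530]  H_jac=[0.0600 -0.1254]  S=[0.2682]  K=[-0.0117; -0.2493]  nu=[1.9551]  x^+=[-6.5102, -3.5933]  P^+=[1.7790 0.8759; 0.8759 0.9363]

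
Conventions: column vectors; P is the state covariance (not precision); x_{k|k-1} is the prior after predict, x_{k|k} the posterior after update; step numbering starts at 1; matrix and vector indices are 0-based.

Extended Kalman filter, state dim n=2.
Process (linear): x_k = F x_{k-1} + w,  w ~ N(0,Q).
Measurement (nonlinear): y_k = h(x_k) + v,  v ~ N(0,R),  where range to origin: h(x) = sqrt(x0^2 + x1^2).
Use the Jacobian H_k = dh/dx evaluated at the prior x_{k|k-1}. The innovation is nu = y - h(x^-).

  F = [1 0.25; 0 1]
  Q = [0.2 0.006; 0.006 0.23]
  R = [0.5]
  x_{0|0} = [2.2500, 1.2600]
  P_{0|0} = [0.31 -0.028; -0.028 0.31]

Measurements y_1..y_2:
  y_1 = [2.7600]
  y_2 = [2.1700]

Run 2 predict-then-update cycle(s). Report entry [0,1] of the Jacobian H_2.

H_jac[0,1] = 0.3997

step 1: x^-=[2.5650, 1.2600]  P^-=[0.5154 0.0555; 0.0555 0.5400]  H_jac=[0.8976 0.4409]  S=[1.0641]  K=[0.4577; 0.2706]  nu=[-0.0978]  x^+=[2.5203, 1.2335]  P^+=[0.2924 -0.0763; -0.0763 0.4621]
step 2: x^-=[2.8286, 1.2335]  P^-=[0.4832 0.0452; 0.0452 0.6921]  H_jac=[0.9166 0.3997]  S=[1.0497]  K=[0.4392; 0.3031]  nu=[-0.9159]  x^+=[2.4264, 0.9560]  P^+=[0.2807 -0.0945; -0.0945 0.5957]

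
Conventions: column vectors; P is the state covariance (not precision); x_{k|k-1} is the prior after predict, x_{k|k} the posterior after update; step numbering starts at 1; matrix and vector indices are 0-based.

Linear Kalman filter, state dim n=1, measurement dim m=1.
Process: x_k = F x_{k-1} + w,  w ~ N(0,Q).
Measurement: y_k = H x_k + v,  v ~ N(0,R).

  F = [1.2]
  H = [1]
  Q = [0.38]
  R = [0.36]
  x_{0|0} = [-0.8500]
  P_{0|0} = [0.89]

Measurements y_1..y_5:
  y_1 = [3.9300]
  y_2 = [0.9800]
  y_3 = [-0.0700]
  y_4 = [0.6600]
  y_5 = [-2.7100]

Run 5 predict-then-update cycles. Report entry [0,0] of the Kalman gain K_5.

step 1: x^-=[-1.0200]  P^-=[1.6616]  S=[2.0216]  K=[0.8219]  nu=[4.9500]  x^+=[3.0485]  P^+=[0.2959]
step 2: x^-=[3.6582]  P^-=[0.8061]  S=[1.1661]  K=[0.6913]  nu=[-2.6782]  x^+=[1.8068]  P^+=[0.2489]
step 3: x^-=[2.1682]  P^-=[0.7384]  S=[1.0984]  K=[0.6722]  nu=[-2.2382]  x^+=[0.6636]  P^+=[0.2420]
step 4: x^-=[0.7963]  P^-=[0.7285]  S=[1.0885]  K=[0.6693]  nu=[-0.1363]  x^+=[0.7051]  P^+=[0.2409]
step 5: x^-=[0.8461]  P^-=[0.7269]  S=[1.0869]  K=[0.6688]  nu=[-3.5561]  x^+=[-1.5322]  P^+=[0.2408]

K[0,0] = 0.6688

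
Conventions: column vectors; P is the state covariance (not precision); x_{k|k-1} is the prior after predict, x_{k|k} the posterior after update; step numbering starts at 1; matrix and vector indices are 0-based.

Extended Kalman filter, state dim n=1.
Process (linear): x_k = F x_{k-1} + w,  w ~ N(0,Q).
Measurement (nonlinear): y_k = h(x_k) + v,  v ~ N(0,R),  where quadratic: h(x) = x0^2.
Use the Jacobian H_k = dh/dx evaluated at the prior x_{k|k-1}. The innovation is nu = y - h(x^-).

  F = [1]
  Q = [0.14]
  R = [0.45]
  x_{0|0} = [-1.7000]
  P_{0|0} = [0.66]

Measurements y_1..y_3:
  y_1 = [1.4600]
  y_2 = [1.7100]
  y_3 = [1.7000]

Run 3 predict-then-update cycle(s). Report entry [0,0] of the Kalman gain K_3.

step 1: x^-=[-1.7000]  P^-=[0.8000]  H_jac=[-3.4000]  S=[9.6980]  K=[-0.2805]  nu=[-1.4300]  x^+=[-1.2989]  P^+=[0.0371]
step 2: x^-=[-1.2989]  P^-=[0.1771]  H_jac=[-2.5979]  S=[1.6454]  K=[-0.2797]  nu=[0.0228]  x^+=[-1.3053]  P^+=[0.0484]
step 3: x^-=[-1.3053]  P^-=[0.1884]  H_jac=[-2.6106]  S=[1.7343]  K=[-0.2837]  nu=[-0.0038]  x^+=[-1.3042]  P^+=[0.0489]

K[0,0] = -0.2837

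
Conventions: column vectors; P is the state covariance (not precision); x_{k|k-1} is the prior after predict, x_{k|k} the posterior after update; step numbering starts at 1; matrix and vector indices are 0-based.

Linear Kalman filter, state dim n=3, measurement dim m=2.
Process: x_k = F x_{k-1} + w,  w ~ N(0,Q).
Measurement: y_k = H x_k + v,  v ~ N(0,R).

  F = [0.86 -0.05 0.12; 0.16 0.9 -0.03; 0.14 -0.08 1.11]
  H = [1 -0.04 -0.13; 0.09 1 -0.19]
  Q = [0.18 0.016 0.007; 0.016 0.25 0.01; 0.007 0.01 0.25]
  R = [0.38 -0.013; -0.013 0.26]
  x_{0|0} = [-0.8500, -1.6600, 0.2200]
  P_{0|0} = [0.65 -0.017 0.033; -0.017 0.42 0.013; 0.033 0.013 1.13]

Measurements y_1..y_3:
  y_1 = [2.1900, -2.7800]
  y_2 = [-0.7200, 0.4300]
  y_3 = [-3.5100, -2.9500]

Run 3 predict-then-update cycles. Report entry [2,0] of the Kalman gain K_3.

step 1: x^-=[-0.6216, -1.6366, 0.2580]  P^-=[0.6862 0.0707 0.2700; 0.0707 0.6019 -0.0265; 0.2700 -0.0265 1.6660]  S=[1.0192 0.0850; 0.0850 0.9412]  K=[0.6336 0.0289; -0.0053 0.6521; 0.0823 -0.3461]  nu=[2.7797, -1.0384]  x^+=[1.1097, -2.3286, 0.8461]  P^+=[0.2731 0.0212 0.2447; 0.0212 0.2022 0.1817; 0.2447 0.1817 1.5512]
step 2: x^-=[1.1723, -1.9436, 1.2808]  P^-=[0.4513 0.0734 0.4716; 0.0734 0.4161 0.1766; 0.4716 0.1766 2.2112]  S=[0.7427 0.0220; 0.0220 0.6896]  K=[0.5206 0.0188; 0.0288 0.5635; 0.2472 -0.2994]  nu=[-1.8035, 2.5114]  x^+=[0.2806, -0.5805, 0.0829]  P^+=[0.2493 0.0485 0.3832; 0.0485 0.1959 0.2848; 0.3832 0.2848 2.1073]
step 3: x^-=[0.2803, -0.4800, 0.1777]  P^-=[0.4667 0.0997 0.6685; 0.0997 0.4118 0.2885; 0.6685 0.2885 2.9199]  S=[0.7180 0.0139; 0.0139 0.6665]  K=[0.5233 0.0112; 0.0531 0.5480; 0.3925 -0.3175]  nu=[-3.7864, -2.4615]  x^+=[-1.7286, -2.0301, -0.5269]  P^+=[0.2699 0.0717 0.5257; 0.0717 0.2088 0.3867; 0.5257 0.3867 2.7456]

K[2,0] = 0.3925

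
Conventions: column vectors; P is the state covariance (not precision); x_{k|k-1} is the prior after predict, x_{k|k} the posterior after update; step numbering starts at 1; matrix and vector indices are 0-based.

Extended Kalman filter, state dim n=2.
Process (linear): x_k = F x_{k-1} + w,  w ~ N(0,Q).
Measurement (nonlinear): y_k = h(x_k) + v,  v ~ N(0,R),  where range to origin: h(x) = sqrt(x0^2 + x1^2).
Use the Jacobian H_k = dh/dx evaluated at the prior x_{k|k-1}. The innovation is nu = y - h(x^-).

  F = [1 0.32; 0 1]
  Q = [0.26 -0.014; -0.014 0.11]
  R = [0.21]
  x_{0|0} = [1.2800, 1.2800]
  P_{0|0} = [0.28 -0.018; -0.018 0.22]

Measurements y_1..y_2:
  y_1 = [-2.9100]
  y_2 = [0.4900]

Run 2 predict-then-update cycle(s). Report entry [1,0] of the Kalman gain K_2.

step 1: x^-=[1.6896, 1.2800]  P^-=[0.5510 0.0384; 0.0384 0.3300]  H_jac=[0.7971 0.6039]  S=[0.7174]  K=[0.6446; 0.3204]  nu=[-5.0297]  x^+=[-1.5523, -0.3317]  P^+=[0.2530 -0.1098; -0.1098 0.2563]
step 2: x^-=[-1.6585, -0.3317]  P^-=[0.4690 -0.0417; -0.0417 0.3663]  H_jac=[-0.9806 -0.1961]  S=[0.6590]  K=[-0.6854; -0.0469]  nu=[-1.2013]  x^+=[-0.8350, -0.2754]  P^+=[0.1594 -0.0629; -0.0629 0.3649]

K[1,0] = -0.0469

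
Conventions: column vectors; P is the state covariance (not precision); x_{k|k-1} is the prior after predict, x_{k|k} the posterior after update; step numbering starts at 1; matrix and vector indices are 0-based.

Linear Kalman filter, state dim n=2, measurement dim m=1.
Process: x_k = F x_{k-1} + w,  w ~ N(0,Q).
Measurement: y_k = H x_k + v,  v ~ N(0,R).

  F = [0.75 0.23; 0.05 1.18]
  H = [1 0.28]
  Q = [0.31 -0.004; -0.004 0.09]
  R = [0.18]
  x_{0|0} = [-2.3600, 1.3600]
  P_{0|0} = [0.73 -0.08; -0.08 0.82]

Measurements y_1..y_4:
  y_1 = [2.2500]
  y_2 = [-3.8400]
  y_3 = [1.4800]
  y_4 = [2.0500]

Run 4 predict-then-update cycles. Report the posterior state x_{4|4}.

x_post = [1.0346, 2.8936]

step 1: x^-=[-1.4572, 1.4868]  P^-=[0.7364 0.1742; 0.1742 1.2242]  S=[1.1099]  K=[0.7074; 0.4658]  nu=[3.2909]  x^+=[0.8708, 3.0196]  P^+=[0.1810 -0.1915; -0.1915 0.9834]
step 2: x^-=[1.3476, 3.6066]  P^-=[0.3977 0.0980; 0.0980 1.4371]  S=[0.7453]  K=[0.5705; 0.6714]  nu=[-6.1975]  x^+=[-2.1880, -0.5543]  P^+=[0.1552 -0.1875; -0.1875 1.1012]
step 3: x^-=[-1.7685, -0.7635]  P^-=[0.3909 0.1326; 0.1326 1.6015]  S=[0.7707]  K=[0.5553; 0.7539]  nu=[3.4622]  x^+=[0.1543, 1.8468]  P^+=[0.1532 -0.1901; -0.1901 1.1635]
step 4: x^-=[0.5405, 2.1869]  P^-=[0.3921 0.1471; 0.1471 1.6880]  S=[0.7869]  K=[0.5507; 0.7876]  nu=[0.8972]  x^+=[1.0346, 2.8936]  P^+=[0.1535 -0.1942; -0.1942 1.1998]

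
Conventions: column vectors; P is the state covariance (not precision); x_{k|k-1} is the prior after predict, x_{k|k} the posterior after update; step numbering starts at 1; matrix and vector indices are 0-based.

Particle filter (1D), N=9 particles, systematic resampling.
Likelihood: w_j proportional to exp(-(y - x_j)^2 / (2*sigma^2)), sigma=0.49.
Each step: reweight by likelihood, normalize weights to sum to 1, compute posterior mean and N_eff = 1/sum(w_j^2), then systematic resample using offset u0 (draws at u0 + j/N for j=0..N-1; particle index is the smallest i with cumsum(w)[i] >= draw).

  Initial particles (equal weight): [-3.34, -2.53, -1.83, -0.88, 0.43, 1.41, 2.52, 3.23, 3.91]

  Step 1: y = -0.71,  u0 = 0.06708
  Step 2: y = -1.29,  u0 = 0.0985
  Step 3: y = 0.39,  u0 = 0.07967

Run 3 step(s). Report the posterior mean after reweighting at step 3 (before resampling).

step 1: w=[0.0000, 0.0009, 0.0678, 0.8696, 0.0617, 0.0001, 0.0000, 0.0000, 0.0000]  mean=-0.8649  Neff=1.3080  idx=[2, 3, 3, 3, 3, 3, 3, 3, 4]
step 2: w=[0.0994, 0.1286, 0.1286, 0.1286, 0.1286, 0.1286, 0.1286, 0.1286, 0.0004]  mean=-0.9740  Neff=7.9587  idx=[0, 1, 2, 3, 4, 5, 6, 7, 7]
step 3: w=[0.0001, 0.1250, 0.1250, 0.1250, 0.1250, 0.1250, 0.1250, 0.1250, 0.1250]  mean=-0.8801  Neff=8.0020  idx=[1, 2, 3, 4, 5, 6, 6, 7, 8]

post_mean = -0.8801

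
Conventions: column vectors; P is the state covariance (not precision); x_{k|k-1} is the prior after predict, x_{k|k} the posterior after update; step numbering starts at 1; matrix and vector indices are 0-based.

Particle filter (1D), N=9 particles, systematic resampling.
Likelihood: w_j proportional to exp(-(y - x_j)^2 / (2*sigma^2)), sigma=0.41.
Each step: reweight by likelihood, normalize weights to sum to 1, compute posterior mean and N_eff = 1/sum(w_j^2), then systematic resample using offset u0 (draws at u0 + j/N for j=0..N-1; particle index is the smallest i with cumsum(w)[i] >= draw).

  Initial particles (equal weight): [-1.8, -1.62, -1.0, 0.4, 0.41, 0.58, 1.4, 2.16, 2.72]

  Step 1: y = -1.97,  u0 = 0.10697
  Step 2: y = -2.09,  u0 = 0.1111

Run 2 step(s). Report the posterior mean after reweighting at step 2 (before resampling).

post_mean = -1.7240

step 1: w=[0.5484, 0.4152, 0.0364, 0.0000, 0.0000, 0.0000, 0.0000, 0.0000, 0.0000]  mean=-1.6962  Neff=2.1076  idx=[0, 0, 0, 0, 1, 1, 1, 1, 2]
step 2: w=[0.1492, 0.1492, 0.1492, 0.1492, 0.0994, 0.0994, 0.0994, 0.0994, 0.0056]  mean=-1.7240  Neff=7.7752  idx=[0, 1, 2, 2, 3, 4, 5, 6, 8]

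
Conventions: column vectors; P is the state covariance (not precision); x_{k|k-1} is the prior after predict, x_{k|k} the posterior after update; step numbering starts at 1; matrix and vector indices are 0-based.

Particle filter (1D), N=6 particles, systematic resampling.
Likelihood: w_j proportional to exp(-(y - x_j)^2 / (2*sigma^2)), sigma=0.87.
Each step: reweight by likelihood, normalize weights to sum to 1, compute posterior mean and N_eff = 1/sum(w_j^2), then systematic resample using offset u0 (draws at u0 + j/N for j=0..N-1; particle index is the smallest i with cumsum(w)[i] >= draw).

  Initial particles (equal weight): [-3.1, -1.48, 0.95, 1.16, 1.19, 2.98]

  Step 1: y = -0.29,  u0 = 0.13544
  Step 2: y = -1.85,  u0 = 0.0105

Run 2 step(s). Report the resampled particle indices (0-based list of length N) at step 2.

resampled_idx = [0, 0, 0, 1, 1, 1]

step 1: w=[0.0044, 0.3151, 0.2908, 0.2002, 0.1889, 0.0007]  mean=0.2555  Neff=3.8520  idx=[1, 1, 2, 3, 3, 4]
step 2: w=[0.4965, 0.4965, 0.0031, 0.0014, 0.0014, 0.0012]  mean=-1.4621  Neff=2.0283  idx=[0, 0, 0, 1, 1, 1]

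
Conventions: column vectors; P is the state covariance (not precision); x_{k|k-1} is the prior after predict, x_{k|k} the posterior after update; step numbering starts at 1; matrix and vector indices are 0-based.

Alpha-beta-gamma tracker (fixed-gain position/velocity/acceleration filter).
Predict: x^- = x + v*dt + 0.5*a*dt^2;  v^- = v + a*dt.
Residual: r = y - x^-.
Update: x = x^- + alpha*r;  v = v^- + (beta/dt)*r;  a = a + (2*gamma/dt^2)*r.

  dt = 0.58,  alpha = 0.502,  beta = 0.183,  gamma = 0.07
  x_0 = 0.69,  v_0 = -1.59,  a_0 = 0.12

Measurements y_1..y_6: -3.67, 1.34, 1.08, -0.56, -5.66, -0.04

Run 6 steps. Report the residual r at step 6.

resid = 2.6858

step 1: x_pred=-0.2120  r=-3.4580  x^+=-1.9479  v^+=-2.6115  a^+=-1.3191
step 2: x_pred=-3.6844  r=5.0244  x^+=-1.1622  v^+=-1.7912  a^+=0.7719
step 3: x_pred=-2.0713  r=3.1513  x^+=-0.4893  v^+=-0.3493  a^+=2.0834
step 4: x_pred=-0.3415  r=-0.2185  x^+=-0.4512  v^+=0.7902  a^+=1.9924
step 5: x_pred=0.3422  r=-6.0022  x^+=-2.6709  v^+=0.0520  a^+=-0.5055
step 6: x_pred=-2.7258  r=2.6858  x^+=-1.3775  v^+=0.6062  a^+=0.6122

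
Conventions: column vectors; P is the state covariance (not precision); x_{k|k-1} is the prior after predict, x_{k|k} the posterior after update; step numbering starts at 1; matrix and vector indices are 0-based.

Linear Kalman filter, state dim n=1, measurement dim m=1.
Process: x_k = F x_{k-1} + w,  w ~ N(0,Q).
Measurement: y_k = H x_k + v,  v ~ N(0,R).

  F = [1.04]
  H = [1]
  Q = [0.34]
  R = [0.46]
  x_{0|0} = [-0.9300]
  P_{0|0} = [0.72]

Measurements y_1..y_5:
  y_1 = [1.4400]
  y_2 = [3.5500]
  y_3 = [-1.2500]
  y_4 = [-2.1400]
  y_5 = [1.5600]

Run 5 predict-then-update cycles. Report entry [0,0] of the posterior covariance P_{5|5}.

step 1: x^-=[-0.9672]  P^-=[1.1188]  S=[1.5788]  K=[0.7086]  nu=[2.4072]  x^+=[0.7386]  P^+=[0.3260]
step 2: x^-=[0.7682]  P^-=[0.6926]  S=[1.1526]  K=[0.6009]  nu=[2.7818]  x^+=[2.4397]  P^+=[0.2764]
step 3: x^-=[2.5373]  P^-=[0.6390]  S=[1.0990]  K=[0.5814]  nu=[-3.7873]  x^+=[0.3353]  P^+=[0.2675]
step 4: x^-=[0.3487]  P^-=[0.6293]  S=[1.0893]  K=[0.5777]  nu=[-2.4887]  x^+=[-1.0890]  P^+=[0.2657]
step 5: x^-=[-1.1326]  P^-=[0.6274]  S=[1.0874]  K=[0.5770]  nu=[2.6926]  x^+=[0.4210]  P^+=[0.2654]

P_post[0,0] = 0.2654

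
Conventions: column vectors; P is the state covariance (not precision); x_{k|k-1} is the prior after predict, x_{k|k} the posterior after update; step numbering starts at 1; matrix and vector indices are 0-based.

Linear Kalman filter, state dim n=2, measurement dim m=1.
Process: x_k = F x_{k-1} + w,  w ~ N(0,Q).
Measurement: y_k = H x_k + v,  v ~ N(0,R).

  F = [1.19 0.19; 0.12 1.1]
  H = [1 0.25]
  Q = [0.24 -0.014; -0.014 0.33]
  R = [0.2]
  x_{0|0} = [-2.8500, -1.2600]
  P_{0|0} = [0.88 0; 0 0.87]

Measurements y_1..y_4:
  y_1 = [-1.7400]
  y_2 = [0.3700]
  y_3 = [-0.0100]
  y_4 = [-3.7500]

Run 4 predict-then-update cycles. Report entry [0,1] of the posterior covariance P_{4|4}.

P_post[0,1] = -0.3509

step 1: x^-=[-3.6309, -1.7280]  P^-=[1.5176 0.2935; 0.2935 1.3954]  S=[1.9515]  K=[0.8152; 0.3291]  nu=[2.3229]  x^+=[-1.7372, -0.9634]  P^+=[0.2206 -0.2302; -0.2302 1.1840]
step 2: x^-=[-2.2503, -1.2682]  P^-=[0.4910 -0.0416; -0.0416 1.7050]  S=[0.7768]  K=[0.6187; 0.4952]  nu=[2.9374]  x^+=[-0.4329, 0.1863]  P^+=[0.1936 -0.2796; -0.2796 1.5145]
step 3: x^-=[-0.4797, 0.1530]  P^-=[0.4425 -0.0422; -0.0422 2.0915]  S=[0.7521]  K=[0.5743; 0.6392]  nu=[0.4314]  x^+=[-0.2319, 0.4288]  P^+=[0.1944 -0.3182; -0.3182 1.7843]
step 4: x^-=[-0.1945, 0.4438]  P^-=[0.4358 -0.0372; -0.0372 2.4078]  S=[0.7677]  K=[0.5556; 0.7357]  nu=[-3.6664]  x^+=[-2.2315, -2.2534]  P^+=[0.1988 -0.3509; -0.3509 1.9923]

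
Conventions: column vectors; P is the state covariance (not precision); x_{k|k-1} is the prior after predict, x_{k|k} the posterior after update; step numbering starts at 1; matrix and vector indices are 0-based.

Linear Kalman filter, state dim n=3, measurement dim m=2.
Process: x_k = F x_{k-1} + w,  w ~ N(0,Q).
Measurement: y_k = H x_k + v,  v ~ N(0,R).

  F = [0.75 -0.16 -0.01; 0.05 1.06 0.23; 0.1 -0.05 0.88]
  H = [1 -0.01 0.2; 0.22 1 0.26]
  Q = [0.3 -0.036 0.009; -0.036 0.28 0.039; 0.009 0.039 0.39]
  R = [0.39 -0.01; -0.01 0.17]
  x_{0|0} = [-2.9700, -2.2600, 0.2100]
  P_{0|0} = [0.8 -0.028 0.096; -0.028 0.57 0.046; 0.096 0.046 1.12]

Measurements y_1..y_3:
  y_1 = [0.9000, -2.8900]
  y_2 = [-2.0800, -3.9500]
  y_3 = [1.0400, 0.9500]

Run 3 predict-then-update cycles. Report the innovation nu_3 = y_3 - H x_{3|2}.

step 1: x^-=[-1.8680, -2.4958, 0.0008]  P^-=[0.7701 -0.1130 0.1220; -0.1130 1.0034 0.2854; 0.1220 0.2854 1.2799]  S=[1.2613 0.1967; 0.1967 1.4098]  K=[0.6349 -0.0260; -0.1724 0.7708; 0.2311 0.4253]  nu=[2.7429, 0.0166]  x^+=[-0.1271, -2.9560, 0.6417]  P^+=[0.2673 -0.0437 -0.0994; -0.0437 0.1806 -0.1471; -0.0994 -0.1471 0.9189]
step 2: x^-=[0.3712, -2.9921, 0.6998]  P^-=[0.4666 -0.1033 -0.0201; -0.1033 0.4536 0.0701; -0.0201 0.0701 1.1006]  S=[0.8944 0.0500; 0.0500 0.7093]  K=[0.5208 -0.0450; -0.1408 0.6431; 0.1959 0.4822]  nu=[-2.6211, -1.2215]  x^+=[-0.9390, -3.4085, -0.4026]  P^+=[0.2249 -0.0342 -0.1081; -0.0342 0.1516 -0.1281; -0.1081 -0.1281 0.8919]
step 3: x^-=[-0.1549, -3.7526, -0.2778]  P^-=[0.4399 -0.0948 -0.0322; -0.0948 0.4295 0.0838; -0.0322 0.0838 1.0759]  S=[0.8616 0.0506; 0.0506 0.6917]  K=[0.5069 -0.0463; -0.1326 0.6320; 0.1819 0.5020]  nu=[1.2129, 4.8089]  x^+=[0.2372, -0.8744, 2.3571]  P^+=[0.2194 -0.0331 -0.1080; -0.0331 0.1465 -0.1173; -0.1080 -0.1173 0.8638]

innov = [1.2129, 4.8089]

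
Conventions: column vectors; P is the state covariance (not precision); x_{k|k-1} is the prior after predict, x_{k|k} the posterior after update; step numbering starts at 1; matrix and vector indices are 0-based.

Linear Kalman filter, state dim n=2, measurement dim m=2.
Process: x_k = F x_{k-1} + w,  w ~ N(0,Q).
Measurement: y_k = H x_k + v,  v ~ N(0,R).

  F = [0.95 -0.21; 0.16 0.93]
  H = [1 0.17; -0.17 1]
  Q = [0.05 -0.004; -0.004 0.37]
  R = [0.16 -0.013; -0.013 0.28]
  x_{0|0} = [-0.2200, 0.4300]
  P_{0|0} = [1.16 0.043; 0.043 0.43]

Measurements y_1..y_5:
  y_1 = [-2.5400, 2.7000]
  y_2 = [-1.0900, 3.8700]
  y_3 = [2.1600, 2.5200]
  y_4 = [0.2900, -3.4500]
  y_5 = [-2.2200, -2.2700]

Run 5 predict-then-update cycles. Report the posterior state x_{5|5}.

step 1: x^-=[-0.2993, 0.3647]  P^-=[1.0987 0.1249; 0.1249 0.7844]  S=[1.3238 0.0548; 0.0548 1.0537]  K=[0.8502 -0.1030; 0.1654 0.7157]  nu=[-2.3027, 2.2844]  x^+=[-2.4924, 1.6187]  P^+=[0.1401 -0.0161; -0.0161 0.1955]
step 2: x^-=[-2.7077, 1.1066]  P^-=[0.1915 -0.0345; -0.0345 0.5379]  S=[0.3553 0.0123; 0.0123 0.8352]  K=[0.5255 -0.0881; 0.1376 0.6490]  nu=[1.4296, 2.3031]  x^+=[-2.1594, 2.7981]  P^+=[0.0880 -0.0165; -0.0165 0.1771]
step 3: x^-=[-2.6390, 2.2567]  P^-=[0.1439 -0.0393; -0.0393 0.5205]  S=[0.3056 0.0129; 0.0129 0.8180]  K=[0.4526 -0.0850; 0.1340 0.6424]  nu=[4.4154, -0.1854]  x^+=[-0.6250, 2.7292]  P^+=[0.0764 -0.0167; -0.0167 0.1753]
step 4: x^-=[-1.1669, 2.4382]  P^-=[0.1333 -0.0408; -0.0408 0.5186]  S=[0.2944 0.0128; 0.0128 0.8163]  K=[0.4329 -0.0846; 0.1328 0.6417]  nu=[1.0424, -6.0865]  x^+=[-0.2008, -1.3291]  P^+=[0.0732 -0.0169; -0.0169 0.1751]
step 5: x^-=[0.0884, -1.2682]  P^-=[0.1305 -0.0414; -0.0414 0.5183]  S=[0.2914 0.0127; 0.0127 0.8161]  K=[0.4275 -0.0846; 0.1323 0.6416]  nu=[-2.0928, -0.9868]  x^+=[-0.7227, -2.1782]  P^+=[0.0724 -0.0169; -0.0169 0.1751]

x_post = [-0.7227, -2.1782]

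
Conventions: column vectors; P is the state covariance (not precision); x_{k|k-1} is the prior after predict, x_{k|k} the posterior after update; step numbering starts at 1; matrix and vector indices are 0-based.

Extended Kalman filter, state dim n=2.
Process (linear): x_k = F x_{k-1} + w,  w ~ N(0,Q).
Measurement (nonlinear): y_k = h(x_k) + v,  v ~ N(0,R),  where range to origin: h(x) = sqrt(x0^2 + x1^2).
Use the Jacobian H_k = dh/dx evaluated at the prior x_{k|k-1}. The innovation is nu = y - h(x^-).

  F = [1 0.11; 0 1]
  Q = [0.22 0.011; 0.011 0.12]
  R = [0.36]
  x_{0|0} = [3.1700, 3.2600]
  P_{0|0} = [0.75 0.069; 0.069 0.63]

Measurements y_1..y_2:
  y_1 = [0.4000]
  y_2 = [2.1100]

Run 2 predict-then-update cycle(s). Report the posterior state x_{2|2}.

x_post = [1.1994, 1.4958]

step 1: x^-=[3.5286, 3.2600]  P^-=[0.9928 0.1493; 0.1493 0.7500]  H_jac=[0.7345 0.6786]  S=[1.3898]  K=[0.5976; 0.4451]  nu=[-4.4040]  x^+=[0.8968, 1.2998]  P^+=[0.4965 -0.2204; -0.2204 0.4747]
step 2: x^-=[1.0398, 1.2998]  P^-=[0.6737 -0.1572; -0.1572 0.5947]  H_jac=[0.6247 0.7809]  S=[0.8322]  K=[0.3583; 0.4400]  nu=[0.4455]  x^+=[1.1994, 1.4958]  P^+=[0.5669 -0.2884; -0.2884 0.4335]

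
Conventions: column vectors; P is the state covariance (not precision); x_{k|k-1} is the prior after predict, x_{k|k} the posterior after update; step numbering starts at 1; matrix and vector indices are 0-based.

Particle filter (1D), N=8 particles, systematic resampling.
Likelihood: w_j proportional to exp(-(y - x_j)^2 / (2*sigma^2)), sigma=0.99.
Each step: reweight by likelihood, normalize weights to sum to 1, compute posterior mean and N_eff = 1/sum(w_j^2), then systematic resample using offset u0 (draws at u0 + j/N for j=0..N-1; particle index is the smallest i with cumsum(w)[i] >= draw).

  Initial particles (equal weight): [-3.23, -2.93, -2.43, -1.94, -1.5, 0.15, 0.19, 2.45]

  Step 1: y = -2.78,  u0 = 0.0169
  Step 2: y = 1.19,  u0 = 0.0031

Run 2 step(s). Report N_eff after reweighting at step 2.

step 1: w=[0.2263, 0.2481, 0.2358, 0.1751, 0.1088, 0.0031, 0.0028, 0.0000]  mean=-2.5327  Neff=4.7423  idx=[0, 0, 1, 1, 2, 2, 3, 4]
step 2: w=[0.0014, 0.0014, 0.0050, 0.0050, 0.0361, 0.0361, 0.1950, 0.7201]  mean=-1.6719  Neff=1.7881  idx=[2, 6, 6, 7, 7, 7, 7, 7]

N_eff = 1.7881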